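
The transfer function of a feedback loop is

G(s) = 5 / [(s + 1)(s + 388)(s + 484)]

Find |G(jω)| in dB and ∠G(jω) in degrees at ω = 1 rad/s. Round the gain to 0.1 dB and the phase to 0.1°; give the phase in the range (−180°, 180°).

At s = jω = j1:
pole (s+1): 1 + j1 → |·| = √(1²+1²) = √2 ≈ 1.4142, ∠ = arctan(1/1) ≈ 45.00°
pole (s+388): 388 + j1 → |·| = √(388²+1²) = √150545 ≈ 388, ∠ = arctan(1/388) ≈ 0.15°
pole (s+484): 484 + j1 → |·| = √(484²+1²) = √234257 ≈ 484, ∠ = arctan(1/484) ≈ 0.12°
|G| = 5 / 2.6558e+05 ≈ 1.8827e-05
Gain = 20 log₁₀(1.8827e-05) ≈ -94.50 dB
∠G = 0.00° − 45.27° = -45.27°

-94.5 dB, -45.3°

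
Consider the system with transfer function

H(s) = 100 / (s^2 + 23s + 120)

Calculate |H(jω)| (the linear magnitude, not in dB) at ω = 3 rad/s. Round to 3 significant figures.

Substitute s = j3:
Numerator: 100 = 100 + j0
Denominator: (j3)^2 + 23(j3) + 120 = 111 + j69
|N| = √(100² + 0²) ≈ 100, ∠N ≈ 0.00°
|D| = √(111² + 69²) ≈ 130.7, ∠D ≈ 31.87°
|H| = 100 / 130.7 ≈ 0.76511

0.765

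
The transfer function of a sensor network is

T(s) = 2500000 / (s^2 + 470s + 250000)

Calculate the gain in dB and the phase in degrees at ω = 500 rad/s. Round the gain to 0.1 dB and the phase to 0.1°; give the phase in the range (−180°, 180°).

At s = jω = j500:
quadratic: (j500)² + 470·j500 + 250000 = 0 + j235000 → |·| ≈ 2.35e+05, ∠ ≈ 90.00°
|T| = 2500000 / 2.35e+05 ≈ 10.638
Gain = 20 log₁₀(10.638) ≈ 20.54 dB
∠T = 0.00° − 90.00° = -90.00°

20.5 dB, -90.0°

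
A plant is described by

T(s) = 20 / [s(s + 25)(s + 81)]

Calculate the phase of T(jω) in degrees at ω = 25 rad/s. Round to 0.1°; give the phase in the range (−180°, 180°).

-152.2°

At s = jω = j25:
pole (s+25): 25 + j25 → |·| = √(25²+25²) = √1250 ≈ 35.355, ∠ = arctan(25/25) ≈ 45.00°
pole (s+81): 81 + j25 → |·| = √(81²+25²) = √7186 ≈ 84.77, ∠ = arctan(25/81) ≈ 17.15°
pole at origin: |s| = 25, ∠ = 90.00° (in denominator)
∠T = 0.00° − 152.15° = -152.15°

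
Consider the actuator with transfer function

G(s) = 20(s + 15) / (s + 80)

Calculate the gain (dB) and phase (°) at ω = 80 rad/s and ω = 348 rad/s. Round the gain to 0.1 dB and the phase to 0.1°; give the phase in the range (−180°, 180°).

At s = jω = j80:
zero (s+15): 15 + j80 → |·| = √(15²+80²) = √6625 ≈ 81.394, ∠ = arctan(80/15) ≈ 79.38°
pole (s+80): 80 + j80 → |·| = √(80²+80²) = √12800 ≈ 113.14, ∠ = arctan(80/80) ≈ 45.00°
|G| = 20 · 81.394 / 113.14 ≈ 14.388
Gain = 20 log₁₀(14.388) ≈ 23.16 dB
∠G = 79.38° − 45.00° = 34.38°

At s = jω = j348:
zero (s+15): 15 + j348 → |·| = √(15²+348²) = √121329 ≈ 348.32, ∠ = arctan(348/15) ≈ 87.53°
pole (s+80): 80 + j348 → |·| = √(80²+348²) = √127504 ≈ 357.08, ∠ = arctan(348/80) ≈ 77.05°
|G| = 20 · 348.32 / 357.08 ≈ 19.509
Gain = 20 log₁₀(19.509) ≈ 25.80 dB
∠G = 87.53° − 77.05° = 10.48°

ω = 80: 23.2 dB, 34.4°; ω = 348: 25.8 dB, 10.5°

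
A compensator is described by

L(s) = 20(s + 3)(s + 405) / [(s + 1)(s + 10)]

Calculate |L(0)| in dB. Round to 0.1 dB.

67.7 dB

L(0) = 20·3·405 / (1·10) = 2430
20 log₁₀(2430) ≈ 67.71 dB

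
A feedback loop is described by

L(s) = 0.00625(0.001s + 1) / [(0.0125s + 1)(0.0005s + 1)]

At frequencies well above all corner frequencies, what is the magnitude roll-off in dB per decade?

-20 dB/decade

Each pole contributes −20 dB/decade at high frequency; each zero contributes +20 dB/decade.
Net: 1 zero(s) − 2 pole(s) → -20 dB/decade.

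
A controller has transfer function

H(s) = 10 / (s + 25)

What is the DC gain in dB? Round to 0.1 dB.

H(0) = 10 / 25 = 0.4
20 log₁₀(0.4) ≈ -7.96 dB

-8.0 dB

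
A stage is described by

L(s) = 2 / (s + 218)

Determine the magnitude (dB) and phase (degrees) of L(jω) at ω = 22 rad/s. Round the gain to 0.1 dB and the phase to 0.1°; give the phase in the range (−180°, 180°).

Substitute s = j22:
Numerator: 2 = 2 + j0
Denominator: (j22) + 218 = 218 + j22
|N| = √(2² + 0²) ≈ 2, ∠N ≈ 0.00°
|D| = √(218² + 22²) ≈ 219.11, ∠D ≈ 5.76°
|L| = 2 / 219.11 ≈ 0.0091278
Gain = 20 log₁₀(0.0091278) ≈ -40.79 dB
∠L = 0.00° − 5.76° = -5.76°

-40.8 dB, -5.8°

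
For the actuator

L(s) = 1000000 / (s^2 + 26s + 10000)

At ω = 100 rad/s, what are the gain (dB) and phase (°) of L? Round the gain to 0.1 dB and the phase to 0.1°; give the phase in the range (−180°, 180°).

51.7 dB, -90.0°

At s = jω = j100:
quadratic: (j100)² + 26·j100 + 10000 = 0 + j2600 → |·| ≈ 2600, ∠ ≈ 90.00°
|L| = 1000000 / 2600 ≈ 384.62
Gain = 20 log₁₀(384.62) ≈ 51.70 dB
∠L = 0.00° − 90.00° = -90.00°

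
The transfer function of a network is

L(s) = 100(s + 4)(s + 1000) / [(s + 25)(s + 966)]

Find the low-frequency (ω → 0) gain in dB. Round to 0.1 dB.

L(0) = 100·4·1000 / (25·966) ≈ 16.563
20 log₁₀(16.563) ≈ 24.38 dB

24.4 dB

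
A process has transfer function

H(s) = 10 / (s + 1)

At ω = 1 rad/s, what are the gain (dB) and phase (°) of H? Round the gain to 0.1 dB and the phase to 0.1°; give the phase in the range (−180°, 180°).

Substitute s = j1:
Numerator: 10 = 10 + j0
Denominator: (j1) + 1 = 1 + j1
|N| = √(10² + 0²) ≈ 10, ∠N ≈ 0.00°
|D| = √(1² + 1²) ≈ 1.4142, ∠D ≈ 45.00°
|H| = 10 / 1.4142 ≈ 7.0711
Gain = 20 log₁₀(7.0711) ≈ 16.99 dB
∠H = 0.00° − 45.00° = -45.00°

17.0 dB, -45.0°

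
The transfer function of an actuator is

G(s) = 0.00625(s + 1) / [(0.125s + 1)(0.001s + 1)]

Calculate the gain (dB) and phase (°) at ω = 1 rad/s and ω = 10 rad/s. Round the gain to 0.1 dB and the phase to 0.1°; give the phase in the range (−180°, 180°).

At ω = 1 rad/s:
zero (1 + j1·1) = 1 + j1 → |·| ≈ 1.4142, ∠ ≈ 45.00°
pole (1 + j1·0.125) = 1 + j0.125 → |·| ≈ 1.0078, ∠ ≈ 7.13°
pole (1 + j1·0.001) = 1 + j0.001 → |·| ≈ 1, ∠ ≈ 0.06°
|G| = 0.00625 · 1.4142 / (1.0078 · 1) ≈ 0.0087703
Gain = 20 log₁₀(0.0087703) ≈ -41.14 dB
∠G = (45.00°) − (7.13° + 0.06°) = 37.81°

At ω = 10 rad/s:
zero (1 + j10·1) = 1 + j10 → |·| ≈ 10.05, ∠ ≈ 84.29°
pole (1 + j10·0.125) = 1 + j1.25 → |·| ≈ 1.6008, ∠ ≈ 51.34°
pole (1 + j10·0.001) = 1 + j0.01 → |·| ≈ 1, ∠ ≈ 0.57°
|G| = 0.00625 · 10.05 / (1.6008 · 1) ≈ 0.039238
Gain = 20 log₁₀(0.039238) ≈ -28.13 dB
∠G = (84.29°) − (51.34° + 0.57°) = 32.38°

ω = 1: -41.1 dB, 37.8°; ω = 10: -28.1 dB, 32.4°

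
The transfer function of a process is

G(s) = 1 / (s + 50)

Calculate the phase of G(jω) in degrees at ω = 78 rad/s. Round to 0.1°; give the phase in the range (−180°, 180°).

Substitute s = j78:
Numerator: 1 = 1 + j0
Denominator: (j78) + 50 = 50 + j78
|N| = √(1² + 0²) ≈ 1, ∠N ≈ 0.00°
|D| = √(50² + 78²) ≈ 92.65, ∠D ≈ 57.34°
∠G = 0.00° − 57.34° = -57.34°

-57.3°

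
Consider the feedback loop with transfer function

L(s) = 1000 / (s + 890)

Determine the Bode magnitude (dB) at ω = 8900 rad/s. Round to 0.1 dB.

-19.0 dB

At s = jω = j8900:
pole (s+890): 890 + j8900 → |·| = √(890²+8900²) = √80002100 ≈ 8944.4, ∠ = arctan(8900/890) ≈ 84.29°
|L| = 1000 / 8944.4 ≈ 0.1118
Gain = 20 log₁₀(0.1118) ≈ -19.03 dB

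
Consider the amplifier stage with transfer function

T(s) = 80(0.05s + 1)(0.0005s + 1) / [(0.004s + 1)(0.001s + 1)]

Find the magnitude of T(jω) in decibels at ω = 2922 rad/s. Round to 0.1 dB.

At ω = 2922 rad/s:
zero (1 + j2922·0.05) = 1 + j146.1 → |·| ≈ 146.1, ∠ ≈ 89.61°
zero (1 + j2922·0.0005) = 1 + j1.461 → |·| ≈ 1.7705, ∠ ≈ 55.61°
pole (1 + j2922·0.004) = 1 + j11.688 → |·| ≈ 11.731, ∠ ≈ 85.11°
pole (1 + j2922·0.001) = 1 + j2.922 → |·| ≈ 3.0884, ∠ ≈ 71.11°
|T| = 80 · 146.1 · 1.7705 / (11.731 · 3.0884) ≈ 571.17
Gain = 20 log₁₀(571.17) ≈ 55.14 dB

55.1 dB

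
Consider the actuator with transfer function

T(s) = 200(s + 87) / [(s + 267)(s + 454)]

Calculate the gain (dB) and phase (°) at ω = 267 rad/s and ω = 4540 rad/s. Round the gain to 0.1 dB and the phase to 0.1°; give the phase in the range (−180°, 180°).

ω = 267: -11.0 dB, -3.5°; ω = 4540: -27.2 dB, -82.0°

At s = jω = j267:
zero (s+87): 87 + j267 → |·| = √(87²+267²) = √78858 ≈ 280.82, ∠ = arctan(267/87) ≈ 71.95°
pole (s+267): 267 + j267 → |·| = √(267²+267²) = √142578 ≈ 377.6, ∠ = arctan(267/267) ≈ 45.00°
pole (s+454): 454 + j267 → |·| = √(454²+267²) = √277405 ≈ 526.69, ∠ = arctan(267/454) ≈ 30.46°
|T| = 200 · 280.82 / 1.9888e+05 ≈ 0.2824
Gain = 20 log₁₀(0.2824) ≈ -10.98 dB
∠T = 71.95° − 75.46° = -3.51°

At s = jω = j4540:
zero (s+87): 87 + j4540 → |·| = √(87²+4540²) = √20619169 ≈ 4540.8, ∠ = arctan(4540/87) ≈ 88.90°
pole (s+267): 267 + j4540 → |·| = √(267²+4540²) = √20682889 ≈ 4547.8, ∠ = arctan(4540/267) ≈ 86.63°
pole (s+454): 454 + j4540 → |·| = √(454²+4540²) = √20817716 ≈ 4562.6, ∠ = arctan(4540/454) ≈ 84.29°
|T| = 200 · 4540.8 / 2.075e+07 ≈ 0.043767
Gain = 20 log₁₀(0.043767) ≈ -27.18 dB
∠T = 88.90° − 170.92° = -82.02°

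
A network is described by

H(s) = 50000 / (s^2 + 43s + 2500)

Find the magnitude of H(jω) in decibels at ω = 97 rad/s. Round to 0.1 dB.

At s = jω = j97:
quadratic: (j97)² + 43·j97 + 2500 = -6909 + j4171 → |·| ≈ 8070.4, ∠ ≈ 148.88°
|H| = 50000 / 8070.4 ≈ 6.1955
Gain = 20 log₁₀(6.1955) ≈ 15.84 dB

15.8 dB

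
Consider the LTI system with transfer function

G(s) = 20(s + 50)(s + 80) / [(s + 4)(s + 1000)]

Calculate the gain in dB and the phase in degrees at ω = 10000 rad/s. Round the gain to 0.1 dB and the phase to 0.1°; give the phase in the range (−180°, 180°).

At s = jω = j10000:
zero (s+50): 50 + j10000 → |·| = √(50²+10000²) = √100002500 ≈ 10000, ∠ = arctan(10000/50) ≈ 89.71°
zero (s+80): 80 + j10000 → |·| = √(80²+10000²) = √100006400 ≈ 10000, ∠ = arctan(10000/80) ≈ 89.54°
pole (s+4): 4 + j10000 → |·| = √(4²+10000²) = √100000016 ≈ 10000, ∠ = arctan(10000/4) ≈ 89.98°
pole (s+1000): 1000 + j10000 → |·| = √(1000²+10000²) = √101000000 ≈ 10050, ∠ = arctan(10000/1000) ≈ 84.29°
|G| = 20 · 1e+08 / 1.005e+08 ≈ 19.9
Gain = 20 log₁₀(19.9) ≈ 25.98 dB
∠G = 179.25° − 174.27° = 4.98°

26.0 dB, 5.0°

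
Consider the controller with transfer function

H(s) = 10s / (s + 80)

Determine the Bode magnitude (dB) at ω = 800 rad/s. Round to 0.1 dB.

At s = jω = j800:
zero at origin: s = j800 → |·| = 800, ∠ = 90.00°
pole (s+80): 80 + j800 → |·| = √(80²+800²) = √646400 ≈ 803.99, ∠ = arctan(800/80) ≈ 84.29°
|H| = 10 · 800 / 803.99 ≈ 9.9504
Gain = 20 log₁₀(9.9504) ≈ 19.96 dB

20.0 dB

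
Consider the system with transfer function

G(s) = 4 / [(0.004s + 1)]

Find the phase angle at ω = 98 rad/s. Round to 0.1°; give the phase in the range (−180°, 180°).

At ω = 98 rad/s:
pole (1 + j98·0.004) = 1 + j0.392 → |·| ≈ 1.0741, ∠ ≈ 21.41°
∠G = (0°) − (21.41°) = -21.41°

-21.4°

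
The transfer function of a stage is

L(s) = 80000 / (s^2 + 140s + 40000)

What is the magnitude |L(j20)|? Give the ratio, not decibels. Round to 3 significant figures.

At s = jω = j20:
quadratic: (j20)² + 140·j20 + 40000 = 39600 + j2800 → |·| ≈ 39699, ∠ ≈ 4.04°
|L| = 80000 / 39699 ≈ 2.0152

2.02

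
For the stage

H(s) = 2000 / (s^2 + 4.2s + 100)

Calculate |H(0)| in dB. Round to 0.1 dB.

H(0) = 2000 / 100 = 20
20 log₁₀(20) ≈ 26.02 dB

26.0 dB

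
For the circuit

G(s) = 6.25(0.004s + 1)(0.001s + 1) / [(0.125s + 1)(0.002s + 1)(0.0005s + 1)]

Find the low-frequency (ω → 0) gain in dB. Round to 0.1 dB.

15.9 dB

G(0) = 6.25 · 1 / 1 = 6.25
20 log₁₀(6.25) ≈ 15.92 dB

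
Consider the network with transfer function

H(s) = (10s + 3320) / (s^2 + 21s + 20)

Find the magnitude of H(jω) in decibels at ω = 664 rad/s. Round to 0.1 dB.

Substitute s = j664:
Numerator: 10(j664) + 3320 = 3320 + j6640
Denominator: (j664)^2 + 21(j664) + 20 = -440876 + j13944
|N| = √(3320² + 6640²) ≈ 7423.7, ∠N ≈ 63.43°
|D| = √(440876² + 13944²) ≈ 4.411e+05, ∠D ≈ 178.19°
|H| = 7423.7 / 4.411e+05 ≈ 0.01683
Gain = 20 log₁₀(0.01683) ≈ -35.48 dB

-35.5 dB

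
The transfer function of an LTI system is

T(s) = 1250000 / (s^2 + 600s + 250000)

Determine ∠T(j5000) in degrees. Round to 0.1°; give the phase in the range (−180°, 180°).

At s = jω = j5000:
quadratic: (j5000)² + 600·j5000 + 250000 = -24750000 + j3000000 → |·| ≈ 2.4931e+07, ∠ ≈ 173.09°
∠T = 0.00° − 173.09° = -173.09°

-173.1°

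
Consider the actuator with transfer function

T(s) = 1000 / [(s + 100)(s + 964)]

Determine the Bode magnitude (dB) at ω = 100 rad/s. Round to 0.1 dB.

-42.7 dB

At s = jω = j100:
pole (s+100): 100 + j100 → |·| = √(100²+100²) = √20000 ≈ 141.42, ∠ = arctan(100/100) ≈ 45.00°
pole (s+964): 964 + j100 → |·| = √(964²+100²) = √939296 ≈ 969.17, ∠ = arctan(100/964) ≈ 5.92°
|T| = 1000 / 1.3706e+05 ≈ 0.0072961
Gain = 20 log₁₀(0.0072961) ≈ -42.74 dB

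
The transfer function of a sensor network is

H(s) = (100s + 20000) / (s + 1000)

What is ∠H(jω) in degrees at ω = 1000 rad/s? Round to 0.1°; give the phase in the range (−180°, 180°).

33.7°

Substitute s = j1000:
Numerator: 100(j1000) + 20000 = 20000 + j100000
Denominator: (j1000) + 1000 = 1000 + j1000
|N| = √(20000² + 100000²) ≈ 1.0198e+05, ∠N ≈ 78.69°
|D| = √(1000² + 1000²) ≈ 1414.2, ∠D ≈ 45.00°
∠H = 78.69° − 45.00° = 33.69°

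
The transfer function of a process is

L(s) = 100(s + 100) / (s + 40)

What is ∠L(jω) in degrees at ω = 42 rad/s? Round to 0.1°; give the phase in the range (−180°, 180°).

At s = jω = j42:
zero (s+100): 100 + j42 → |·| = √(100²+42²) = √11764 ≈ 108.46, ∠ = arctan(42/100) ≈ 22.78°
pole (s+40): 40 + j42 → |·| = √(40²+42²) = √3364 ≈ 58, ∠ = arctan(42/40) ≈ 46.40°
∠L = 22.78° − 46.40° = -23.62°

-23.6°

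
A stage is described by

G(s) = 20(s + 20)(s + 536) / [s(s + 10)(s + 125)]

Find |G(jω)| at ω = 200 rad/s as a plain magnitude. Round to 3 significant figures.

At s = jω = j200:
zero (s+20): 20 + j200 → |·| = √(20²+200²) = √40400 ≈ 201, ∠ = arctan(200/20) ≈ 84.29°
zero (s+536): 536 + j200 → |·| = √(536²+200²) = √327296 ≈ 572.1, ∠ = arctan(200/536) ≈ 20.46°
pole (s+10): 10 + j200 → |·| = √(10²+200²) = √40100 ≈ 200.25, ∠ = arctan(200/10) ≈ 87.14°
pole (s+125): 125 + j200 → |·| = √(125²+200²) = √55625 ≈ 235.85, ∠ = arctan(200/125) ≈ 57.99°
pole at origin: |s| = 200, ∠ = 90.00° (in denominator)
|G| = 20 · 1.1499e+05 / 9.4458e+06 ≈ 0.24347

0.243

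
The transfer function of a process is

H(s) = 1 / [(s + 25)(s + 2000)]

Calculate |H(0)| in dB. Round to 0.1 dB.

-94.0 dB

H(0) = 1 / (25·2000) = 2e-05
20 log₁₀(2e-05) ≈ -93.98 dB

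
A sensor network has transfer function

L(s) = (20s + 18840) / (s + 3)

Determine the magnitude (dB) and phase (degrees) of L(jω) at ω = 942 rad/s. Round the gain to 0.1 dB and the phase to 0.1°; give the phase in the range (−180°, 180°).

Substitute s = j942:
Numerator: 20(j942) + 18840 = 18840 + j18840
Denominator: (j942) + 3 = 3 + j942
|N| = √(18840² + 18840²) ≈ 26644, ∠N ≈ 45.00°
|D| = √(3² + 942²) ≈ 942, ∠D ≈ 89.82°
|L| = 26644 / 942 ≈ 28.285
Gain = 20 log₁₀(28.285) ≈ 29.03 dB
∠L = 45.00° − 89.82° = -44.82°

29.0 dB, -44.8°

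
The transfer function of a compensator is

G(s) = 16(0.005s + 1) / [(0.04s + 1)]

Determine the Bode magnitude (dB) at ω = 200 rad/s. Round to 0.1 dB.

9.0 dB

At ω = 200 rad/s:
zero (1 + j200·0.005) = 1 + j1 → |·| ≈ 1.4142, ∠ ≈ 45.00°
pole (1 + j200·0.04) = 1 + j8 → |·| ≈ 8.0623, ∠ ≈ 82.87°
|G| = 16 · 1.4142 / (8.0623) ≈ 2.8065
Gain = 20 log₁₀(2.8065) ≈ 8.96 dB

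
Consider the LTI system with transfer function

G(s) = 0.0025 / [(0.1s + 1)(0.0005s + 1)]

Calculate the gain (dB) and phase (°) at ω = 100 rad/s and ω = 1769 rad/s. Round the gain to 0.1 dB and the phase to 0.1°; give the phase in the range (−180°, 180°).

At ω = 100 rad/s:
pole (1 + j100·0.1) = 1 + j10 → |·| ≈ 10.05, ∠ ≈ 84.29°
pole (1 + j100·0.0005) = 1 + j0.05 → |·| ≈ 1.0012, ∠ ≈ 2.86°
|G| = 0.0025 · 1 / (10.05 · 1.0012) ≈ 0.00024846
Gain = 20 log₁₀(0.00024846) ≈ -72.09 dB
∠G = (0°) − (84.29° + 2.86°) = -87.15°

At ω = 1769 rad/s:
pole (1 + j1769·0.1) = 1 + j176.9 → |·| ≈ 176.9, ∠ ≈ 89.68°
pole (1 + j1769·0.0005) = 1 + j0.8845 → |·| ≈ 1.335, ∠ ≈ 41.49°
|G| = 0.0025 · 1 / (176.9 · 1.335) ≈ 1.0586e-05
Gain = 20 log₁₀(1.0586e-05) ≈ -99.51 dB
∠G = (0°) − (89.68° + 41.49°) = -131.17°

ω = 100: -72.1 dB, -87.2°; ω = 1769: -99.5 dB, -131.2°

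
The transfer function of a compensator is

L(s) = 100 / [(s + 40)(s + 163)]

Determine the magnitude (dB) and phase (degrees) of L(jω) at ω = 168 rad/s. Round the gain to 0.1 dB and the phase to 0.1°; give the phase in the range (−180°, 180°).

-52.1 dB, -122.5°

At s = jω = j168:
pole (s+40): 40 + j168 → |·| = √(40²+168²) = √29824 ≈ 172.7, ∠ = arctan(168/40) ≈ 76.61°
pole (s+163): 163 + j168 → |·| = √(163²+168²) = √54793 ≈ 234.08, ∠ = arctan(168/163) ≈ 45.87°
|L| = 100 / 40426 ≈ 0.0024737
Gain = 20 log₁₀(0.0024737) ≈ -52.13 dB
∠L = 0.00° − 122.48° = -122.48°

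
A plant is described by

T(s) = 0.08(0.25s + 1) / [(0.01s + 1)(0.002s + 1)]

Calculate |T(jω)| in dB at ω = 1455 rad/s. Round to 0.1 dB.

-3.8 dB

At ω = 1455 rad/s:
zero (1 + j1455·0.25) = 1 + j363.75 → |·| ≈ 363.75, ∠ ≈ 89.84°
pole (1 + j1455·0.01) = 1 + j14.55 → |·| ≈ 14.584, ∠ ≈ 86.07°
pole (1 + j1455·0.002) = 1 + j2.91 → |·| ≈ 3.077, ∠ ≈ 71.04°
|T| = 0.08 · 363.75 / (14.584 · 3.077) ≈ 0.64847
Gain = 20 log₁₀(0.64847) ≈ -3.76 dB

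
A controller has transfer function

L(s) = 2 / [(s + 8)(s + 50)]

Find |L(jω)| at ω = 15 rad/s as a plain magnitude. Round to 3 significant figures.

0.00225

At s = jω = j15:
pole (s+8): 8 + j15 → |·| = √(8²+15²) = √289 ≈ 17, ∠ = arctan(15/8) ≈ 61.93°
pole (s+50): 50 + j15 → |·| = √(50²+15²) = √2725 ≈ 52.202, ∠ = arctan(15/50) ≈ 16.70°
|L| = 2 / 887.43 ≈ 0.0022537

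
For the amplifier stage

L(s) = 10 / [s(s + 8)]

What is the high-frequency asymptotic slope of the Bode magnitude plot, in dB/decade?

-40 dB/decade

Each pole contributes −20 dB/decade at high frequency; each zero contributes +20 dB/decade.
Net: 0 zero(s) − 2 pole(s) → -40 dB/decade.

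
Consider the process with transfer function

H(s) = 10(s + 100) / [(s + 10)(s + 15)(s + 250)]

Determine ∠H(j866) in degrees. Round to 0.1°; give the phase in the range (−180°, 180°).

-168.8°

At s = jω = j866:
zero (s+100): 100 + j866 → |·| = √(100²+866²) = √759956 ≈ 871.75, ∠ = arctan(866/100) ≈ 83.41°
pole (s+10): 10 + j866 → |·| = √(10²+866²) = √750056 ≈ 866.06, ∠ = arctan(866/10) ≈ 89.34°
pole (s+15): 15 + j866 → |·| = √(15²+866²) = √750181 ≈ 866.13, ∠ = arctan(866/15) ≈ 89.01°
pole (s+250): 250 + j866 → |·| = √(250²+866²) = √812456 ≈ 901.36, ∠ = arctan(866/250) ≈ 73.90°
∠H = 83.41° − 252.25° = -168.84°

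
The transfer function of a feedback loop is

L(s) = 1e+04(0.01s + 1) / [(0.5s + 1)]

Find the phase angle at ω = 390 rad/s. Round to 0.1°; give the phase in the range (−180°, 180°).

-14.1°

At ω = 390 rad/s:
zero (1 + j390·0.01) = 1 + j3.9 → |·| ≈ 4.0262, ∠ ≈ 75.62°
pole (1 + j390·0.5) = 1 + j195 → |·| ≈ 195, ∠ ≈ 89.71°
∠L = (75.62°) − (89.71°) = -14.09°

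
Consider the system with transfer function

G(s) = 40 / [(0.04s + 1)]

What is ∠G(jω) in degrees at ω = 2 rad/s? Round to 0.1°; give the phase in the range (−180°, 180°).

At ω = 2 rad/s:
pole (1 + j2·0.04) = 1 + j0.08 → |·| ≈ 1.0032, ∠ ≈ 4.57°
∠G = (0°) − (4.57°) = -4.57°

-4.6°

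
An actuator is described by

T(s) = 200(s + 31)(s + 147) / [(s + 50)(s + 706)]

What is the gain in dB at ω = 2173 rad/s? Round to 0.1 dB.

45.6 dB

At s = jω = j2173:
zero (s+31): 31 + j2173 → |·| = √(31²+2173²) = √4722890 ≈ 2173.2, ∠ = arctan(2173/31) ≈ 89.18°
zero (s+147): 147 + j2173 → |·| = √(147²+2173²) = √4743538 ≈ 2178, ∠ = arctan(2173/147) ≈ 86.13°
pole (s+50): 50 + j2173 → |·| = √(50²+2173²) = √4724429 ≈ 2173.6, ∠ = arctan(2173/50) ≈ 88.68°
pole (s+706): 706 + j2173 → |·| = √(706²+2173²) = √5220365 ≈ 2284.8, ∠ = arctan(2173/706) ≈ 72.00°
|T| = 200 · 4.7332e+06 / 4.9662e+06 ≈ 190.62
Gain = 20 log₁₀(190.62) ≈ 45.60 dB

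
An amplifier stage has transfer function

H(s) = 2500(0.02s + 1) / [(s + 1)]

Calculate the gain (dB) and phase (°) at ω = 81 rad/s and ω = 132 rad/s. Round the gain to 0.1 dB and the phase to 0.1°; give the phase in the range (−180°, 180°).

ω = 81: 35.4 dB, -31.0°; ω = 132: 34.6 dB, -20.3°

At ω = 81 rad/s:
zero (1 + j81·0.02) = 1 + j1.62 → |·| ≈ 1.9038, ∠ ≈ 58.31°
pole (1 + j81·1) = 1 + j81 → |·| ≈ 81.006, ∠ ≈ 89.29°
|H| = 2500 · 1.9038 / (81.006) ≈ 58.755
Gain = 20 log₁₀(58.755) ≈ 35.38 dB
∠H = (58.31°) − (89.29°) = -30.98°

At ω = 132 rad/s:
zero (1 + j132·0.02) = 1 + j2.64 → |·| ≈ 2.823, ∠ ≈ 69.25°
pole (1 + j132·1) = 1 + j132 → |·| ≈ 132, ∠ ≈ 89.57°
|H| = 2500 · 2.823 / (132) ≈ 53.466
Gain = 20 log₁₀(53.466) ≈ 34.56 dB
∠H = (69.25°) − (89.57°) = -20.32°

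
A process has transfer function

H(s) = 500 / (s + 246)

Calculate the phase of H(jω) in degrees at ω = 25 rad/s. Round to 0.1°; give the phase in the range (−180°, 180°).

-5.8°

At s = jω = j25:
pole (s+246): 246 + j25 → |·| = √(246²+25²) = √61141 ≈ 247.27, ∠ = arctan(25/246) ≈ 5.80°
∠H = 0.00° − 5.80° = -5.80°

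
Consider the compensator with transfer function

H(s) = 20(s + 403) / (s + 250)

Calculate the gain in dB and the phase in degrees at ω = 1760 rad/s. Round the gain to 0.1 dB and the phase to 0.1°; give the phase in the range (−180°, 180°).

At s = jω = j1760:
zero (s+403): 403 + j1760 → |·| = √(403²+1760²) = √3260009 ≈ 1805.5, ∠ = arctan(1760/403) ≈ 77.10°
pole (s+250): 250 + j1760 → |·| = √(250²+1760²) = √3160100 ≈ 1777.7, ∠ = arctan(1760/250) ≈ 81.92°
|H| = 20 · 1805.5 / 1777.7 ≈ 20.313
Gain = 20 log₁₀(20.313) ≈ 26.16 dB
∠H = 77.10° − 81.92° = -4.82°

26.2 dB, -4.8°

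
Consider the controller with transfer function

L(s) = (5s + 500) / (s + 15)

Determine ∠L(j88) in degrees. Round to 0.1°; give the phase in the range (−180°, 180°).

-39.0°

Substitute s = j88:
Numerator: 5(j88) + 500 = 500 + j440
Denominator: (j88) + 15 = 15 + j88
|N| = √(500² + 440²) ≈ 666.03, ∠N ≈ 41.35°
|D| = √(15² + 88²) ≈ 89.269, ∠D ≈ 80.33°
∠L = 41.35° − 80.33° = -38.98°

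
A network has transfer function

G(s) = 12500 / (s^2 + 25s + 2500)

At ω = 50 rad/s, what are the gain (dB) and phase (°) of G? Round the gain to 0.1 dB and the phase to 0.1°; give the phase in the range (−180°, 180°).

At s = jω = j50:
quadratic: (j50)² + 25·j50 + 2500 = 0 + j1250 → |·| ≈ 1250, ∠ ≈ 90.00°
|G| = 12500 / 1250 ≈ 10
Gain = 20 log₁₀(10) ≈ 20.00 dB
∠G = 0.00° − 90.00° = -90.00°

20.0 dB, -90.0°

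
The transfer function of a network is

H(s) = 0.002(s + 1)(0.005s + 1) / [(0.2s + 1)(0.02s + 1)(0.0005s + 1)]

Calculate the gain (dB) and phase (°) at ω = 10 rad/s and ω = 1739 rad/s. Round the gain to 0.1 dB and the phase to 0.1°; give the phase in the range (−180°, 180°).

At ω = 10 rad/s:
zero (1 + j10·1) = 1 + j10 → |·| ≈ 10.05, ∠ ≈ 84.29°
zero (1 + j10·0.005) = 1 + j0.05 → |·| ≈ 1.0012, ∠ ≈ 2.86°
pole (1 + j10·0.2) = 1 + j2 → |·| ≈ 2.2361, ∠ ≈ 63.43°
pole (1 + j10·0.02) = 1 + j0.2 → |·| ≈ 1.0198, ∠ ≈ 11.31°
pole (1 + j10·0.0005) = 1 + j0.005 → |·| ≈ 1, ∠ ≈ 0.29°
|H| = 0.002 · 10.05 · 1.0012 / (2.2361 · 1.0198 · 1) ≈ 0.0088249
Gain = 20 log₁₀(0.0088249) ≈ -41.09 dB
∠H = (84.29° + 2.86°) − (63.43° + 11.31° + 0.29°) = 12.12°

At ω = 1739 rad/s:
zero (1 + j1739·1) = 1 + j1739 → |·| ≈ 1739, ∠ ≈ 89.97°
zero (1 + j1739·0.005) = 1 + j8.695 → |·| ≈ 8.7523, ∠ ≈ 83.44°
pole (1 + j1739·0.2) = 1 + j347.8 → |·| ≈ 347.8, ∠ ≈ 89.84°
pole (1 + j1739·0.02) = 1 + j34.78 → |·| ≈ 34.794, ∠ ≈ 88.35°
pole (1 + j1739·0.0005) = 1 + j0.8695 → |·| ≈ 1.3252, ∠ ≈ 41.01°
|H| = 0.002 · 1739 · 8.7523 / (347.8 · 34.794 · 1.3252) ≈ 0.0018982
Gain = 20 log₁₀(0.0018982) ≈ -54.43 dB
∠H = (89.97° + 83.44°) − (89.84° + 88.35° + 41.01°) = -45.79°

ω = 10: -41.1 dB, 12.1°; ω = 1739: -54.4 dB, -45.8°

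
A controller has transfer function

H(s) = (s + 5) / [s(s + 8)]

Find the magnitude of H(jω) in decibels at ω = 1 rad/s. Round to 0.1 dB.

At s = jω = j1:
zero (s+5): 5 + j1 → |·| = √(5²+1²) = √26 ≈ 5.099, ∠ = arctan(1/5) ≈ 11.31°
pole (s+8): 8 + j1 → |·| = √(8²+1²) = √65 ≈ 8.0623, ∠ = arctan(1/8) ≈ 7.13°
pole at origin: |s| = 1, ∠ = 90.00° (in denominator)
|H| = 1 · 5.099 / 8.0623 ≈ 0.63245
Gain = 20 log₁₀(0.63245) ≈ -3.98 dB

-4.0 dB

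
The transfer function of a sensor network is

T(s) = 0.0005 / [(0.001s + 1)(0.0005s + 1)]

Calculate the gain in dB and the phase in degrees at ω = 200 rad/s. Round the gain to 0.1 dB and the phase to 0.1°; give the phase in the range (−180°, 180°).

At ω = 200 rad/s:
pole (1 + j200·0.001) = 1 + j0.2 → |·| ≈ 1.0198, ∠ ≈ 11.31°
pole (1 + j200·0.0005) = 1 + j0.1 → |·| ≈ 1.005, ∠ ≈ 5.71°
|T| = 0.0005 · 1 / (1.0198 · 1.005) ≈ 0.00048785
Gain = 20 log₁₀(0.00048785) ≈ -66.23 dB
∠T = (0°) − (11.31° + 5.71°) = -17.02°

-66.2 dB, -17.0°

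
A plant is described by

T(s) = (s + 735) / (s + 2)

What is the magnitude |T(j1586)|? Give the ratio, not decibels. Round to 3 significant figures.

1.10

Substitute s = j1586:
Numerator: (j1586) + 735 = 735 + j1586
Denominator: (j1586) + 2 = 2 + j1586
|N| = √(735² + 1586²) ≈ 1748, ∠N ≈ 65.14°
|D| = √(2² + 1586²) ≈ 1586, ∠D ≈ 89.93°
|T| = 1748 / 1586 ≈ 1.1021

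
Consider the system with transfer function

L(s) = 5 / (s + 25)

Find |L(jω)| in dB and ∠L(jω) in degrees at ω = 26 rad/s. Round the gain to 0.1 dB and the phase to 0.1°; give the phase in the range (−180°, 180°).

Substitute s = j26:
Numerator: 5 = 5 + j0
Denominator: (j26) + 25 = 25 + j26
|N| = √(5² + 0²) ≈ 5, ∠N ≈ 0.00°
|D| = √(25² + 26²) ≈ 36.069, ∠D ≈ 46.12°
|L| = 5 / 36.069 ≈ 0.13862
Gain = 20 log₁₀(0.13862) ≈ -17.16 dB
∠L = 0.00° − 46.12° = -46.12°

-17.2 dB, -46.1°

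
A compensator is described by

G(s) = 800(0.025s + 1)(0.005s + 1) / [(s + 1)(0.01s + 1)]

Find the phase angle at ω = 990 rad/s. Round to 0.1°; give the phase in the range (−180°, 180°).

-7.9°

At ω = 990 rad/s:
zero (1 + j990·0.025) = 1 + j24.75 → |·| ≈ 24.77, ∠ ≈ 87.69°
zero (1 + j990·0.005) = 1 + j4.95 → |·| ≈ 5.05, ∠ ≈ 78.58°
pole (1 + j990·1) = 1 + j990 → |·| ≈ 990, ∠ ≈ 89.94°
pole (1 + j990·0.01) = 1 + j9.9 → |·| ≈ 9.9504, ∠ ≈ 84.23°
∠G = (87.69° + 78.58°) − (89.94° + 84.23°) = -7.90°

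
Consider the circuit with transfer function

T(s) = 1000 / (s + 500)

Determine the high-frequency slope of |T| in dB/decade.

Each pole contributes −20 dB/decade at high frequency; each zero contributes +20 dB/decade.
Net: 0 zero(s) − 1 pole(s) → -20 dB/decade.

-20 dB/decade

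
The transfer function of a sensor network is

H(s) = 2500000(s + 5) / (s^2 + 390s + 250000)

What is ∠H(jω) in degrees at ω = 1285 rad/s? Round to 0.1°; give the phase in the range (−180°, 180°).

At s = jω = j1285:
zero (s+5): 5 + j1285 → |·| = √(5²+1285²) = √1651250 ≈ 1285, ∠ = arctan(1285/5) ≈ 89.78°
quadratic: (j1285)² + 390·j1285 + 250000 = -1401225 + j501150 → |·| ≈ 1.4881e+06, ∠ ≈ 160.32°
∠H = 89.78° − 160.32° = -70.54°

-70.5°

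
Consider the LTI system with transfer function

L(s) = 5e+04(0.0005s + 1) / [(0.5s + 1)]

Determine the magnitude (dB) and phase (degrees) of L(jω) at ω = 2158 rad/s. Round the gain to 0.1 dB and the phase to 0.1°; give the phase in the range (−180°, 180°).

At ω = 2158 rad/s:
zero (1 + j2158·0.0005) = 1 + j1.079 → |·| ≈ 1.4711, ∠ ≈ 47.18°
pole (1 + j2158·0.5) = 1 + j1079 → |·| ≈ 1079, ∠ ≈ 89.95°
|L| = 5e+04 · 1.4711 / (1079) ≈ 68.17
Gain = 20 log₁₀(68.17) ≈ 36.67 dB
∠L = (47.18°) − (89.95°) = -42.77°

36.7 dB, -42.8°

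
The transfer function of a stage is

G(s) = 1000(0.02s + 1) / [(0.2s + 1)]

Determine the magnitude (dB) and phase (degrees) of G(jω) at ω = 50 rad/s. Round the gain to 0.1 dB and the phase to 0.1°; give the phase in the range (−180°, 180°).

At ω = 50 rad/s:
zero (1 + j50·0.02) = 1 + j1 → |·| ≈ 1.4142, ∠ ≈ 45.00°
pole (1 + j50·0.2) = 1 + j10 → |·| ≈ 10.05, ∠ ≈ 84.29°
|G| = 1000 · 1.4142 / (10.05) ≈ 140.72
Gain = 20 log₁₀(140.72) ≈ 42.97 dB
∠G = (45.00°) − (84.29°) = -39.29°

43.0 dB, -39.3°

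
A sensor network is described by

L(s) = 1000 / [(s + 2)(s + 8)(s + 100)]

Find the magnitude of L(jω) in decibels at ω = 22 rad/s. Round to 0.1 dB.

-34.5 dB

At s = jω = j22:
pole (s+2): 2 + j22 → |·| = √(2²+22²) = √488 ≈ 22.091, ∠ = arctan(22/2) ≈ 84.81°
pole (s+8): 8 + j22 → |·| = √(8²+22²) = √548 ≈ 23.409, ∠ = arctan(22/8) ≈ 70.02°
pole (s+100): 100 + j22 → |·| = √(100²+22²) = √10484 ≈ 102.39, ∠ = arctan(22/100) ≈ 12.41°
|L| = 1000 / 52949 ≈ 0.018886
Gain = 20 log₁₀(0.018886) ≈ -34.48 dB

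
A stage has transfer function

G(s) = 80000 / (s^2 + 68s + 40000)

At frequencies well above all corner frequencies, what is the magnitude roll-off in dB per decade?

-40 dB/decade

Each pole contributes −20 dB/decade at high frequency; each zero contributes +20 dB/decade.
Net: 0 zero(s) − 2 pole(s) → -40 dB/decade.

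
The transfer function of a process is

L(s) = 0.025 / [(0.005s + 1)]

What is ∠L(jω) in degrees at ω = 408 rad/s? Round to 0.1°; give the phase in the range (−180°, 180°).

-63.9°

At ω = 408 rad/s:
pole (1 + j408·0.005) = 1 + j2.04 → |·| ≈ 2.2719, ∠ ≈ 63.89°
∠L = (0°) − (63.89°) = -63.89°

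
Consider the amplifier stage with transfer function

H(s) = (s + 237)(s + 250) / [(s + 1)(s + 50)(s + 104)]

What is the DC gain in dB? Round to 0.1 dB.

21.1 dB

H(0) = 1·237·250 / (1·50·104) ≈ 11.394
20 log₁₀(11.394) ≈ 21.13 dB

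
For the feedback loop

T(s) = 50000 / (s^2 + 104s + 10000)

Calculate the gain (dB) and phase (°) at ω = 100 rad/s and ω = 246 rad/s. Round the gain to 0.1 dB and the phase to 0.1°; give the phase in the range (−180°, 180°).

ω = 100: 13.6 dB, -90.0°; ω = 246: -1.1 dB, -153.1°

At s = jω = j100:
quadratic: (j100)² + 104·j100 + 10000 = 0 + j10400 → |·| ≈ 10400, ∠ ≈ 90.00°
|T| = 50000 / 10400 ≈ 4.8077
Gain = 20 log₁₀(4.8077) ≈ 13.64 dB
∠T = 0.00° − 90.00° = -90.00°

At s = jω = j246:
quadratic: (j246)² + 104·j246 + 10000 = -50516 + j25584 → |·| ≈ 56625, ∠ ≈ 153.14°
|T| = 50000 / 56625 ≈ 0.883
Gain = 20 log₁₀(0.883) ≈ -1.08 dB
∠T = 0.00° − 153.14° = -153.14°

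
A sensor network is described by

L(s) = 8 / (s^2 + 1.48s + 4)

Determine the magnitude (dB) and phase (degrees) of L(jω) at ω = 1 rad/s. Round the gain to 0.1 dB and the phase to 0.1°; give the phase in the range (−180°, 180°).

7.6 dB, -26.3°

At s = jω = j1:
quadratic: (j1)² + 1.48·j1 + 4 = 3 + j1.48 → |·| ≈ 3.3452, ∠ ≈ 26.26°
|L| = 8 / 3.3452 ≈ 2.3915
Gain = 20 log₁₀(2.3915) ≈ 7.57 dB
∠L = 0.00° − 26.26° = -26.26°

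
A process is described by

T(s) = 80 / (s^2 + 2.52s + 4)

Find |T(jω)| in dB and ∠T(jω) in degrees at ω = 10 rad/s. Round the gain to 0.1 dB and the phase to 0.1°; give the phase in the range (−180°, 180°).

At s = jω = j10:
quadratic: (j10)² + 2.52·j10 + 4 = -96 + j25.2 → |·| ≈ 99.252, ∠ ≈ 165.29°
|T| = 80 / 99.252 ≈ 0.80603
Gain = 20 log₁₀(0.80603) ≈ -1.87 dB
∠T = 0.00° − 165.29° = -165.29°

-1.9 dB, -165.3°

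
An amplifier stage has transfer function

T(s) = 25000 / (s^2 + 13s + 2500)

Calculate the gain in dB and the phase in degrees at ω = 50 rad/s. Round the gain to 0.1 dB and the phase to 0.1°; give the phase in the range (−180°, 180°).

At s = jω = j50:
quadratic: (j50)² + 13·j50 + 2500 = 0 + j650 → |·| ≈ 650, ∠ ≈ 90.00°
|T| = 25000 / 650 ≈ 38.462
Gain = 20 log₁₀(38.462) ≈ 31.70 dB
∠T = 0.00° − 90.00° = -90.00°

31.7 dB, -90.0°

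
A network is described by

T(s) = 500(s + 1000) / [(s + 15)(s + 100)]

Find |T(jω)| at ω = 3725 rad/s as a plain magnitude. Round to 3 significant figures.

At s = jω = j3725:
zero (s+1000): 1000 + j3725 → |·| = √(1000²+3725²) = √14875625 ≈ 3856.9, ∠ = arctan(3725/1000) ≈ 74.97°
pole (s+15): 15 + j3725 → |·| = √(15²+3725²) = √13875850 ≈ 3725, ∠ = arctan(3725/15) ≈ 89.77°
pole (s+100): 100 + j3725 → |·| = √(100²+3725²) = √13885625 ≈ 3726.3, ∠ = arctan(3725/100) ≈ 88.46°
|T| = 500 · 3856.9 / 1.388e+07 ≈ 0.13894

0.139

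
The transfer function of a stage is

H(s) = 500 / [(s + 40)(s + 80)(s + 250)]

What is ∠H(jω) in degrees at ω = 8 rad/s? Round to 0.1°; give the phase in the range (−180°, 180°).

At s = jω = j8:
pole (s+40): 40 + j8 → |·| = √(40²+8²) = √1664 ≈ 40.792, ∠ = arctan(8/40) ≈ 11.31°
pole (s+80): 80 + j8 → |·| = √(80²+8²) = √6464 ≈ 80.399, ∠ = arctan(8/80) ≈ 5.71°
pole (s+250): 250 + j8 → |·| = √(250²+8²) = √62564 ≈ 250.13, ∠ = arctan(8/250) ≈ 1.83°
∠H = 0.00° − 18.85° = -18.85°

-18.9°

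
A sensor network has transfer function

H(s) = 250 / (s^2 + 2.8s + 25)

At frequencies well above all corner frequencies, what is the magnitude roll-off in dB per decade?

Each pole contributes −20 dB/decade at high frequency; each zero contributes +20 dB/decade.
Net: 0 zero(s) − 2 pole(s) → -40 dB/decade.

-40 dB/decade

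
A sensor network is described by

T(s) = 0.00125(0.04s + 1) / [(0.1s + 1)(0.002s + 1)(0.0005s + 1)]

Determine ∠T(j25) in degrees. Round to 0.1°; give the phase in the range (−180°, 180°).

At ω = 25 rad/s:
zero (1 + j25·0.04) = 1 + j1 → |·| ≈ 1.4142, ∠ ≈ 45.00°
pole (1 + j25·0.1) = 1 + j2.5 → |·| ≈ 2.6926, ∠ ≈ 68.20°
pole (1 + j25·0.002) = 1 + j0.05 → |·| ≈ 1.0012, ∠ ≈ 2.86°
pole (1 + j25·0.0005) = 1 + j0.0125 → |·| ≈ 1.0001, ∠ ≈ 0.72°
∠T = (45.00°) − (68.20° + 2.86° + 0.72°) = -26.78°

-26.8°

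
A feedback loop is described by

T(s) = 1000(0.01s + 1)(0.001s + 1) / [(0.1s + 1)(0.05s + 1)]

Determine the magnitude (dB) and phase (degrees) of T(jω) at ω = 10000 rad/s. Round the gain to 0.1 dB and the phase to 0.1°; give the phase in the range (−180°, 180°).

6.1 dB, -6.1°

At ω = 10000 rad/s:
zero (1 + j10000·0.01) = 1 + j100 → |·| ≈ 100, ∠ ≈ 89.43°
zero (1 + j10000·0.001) = 1 + j10 → |·| ≈ 10.05, ∠ ≈ 84.29°
pole (1 + j10000·0.1) = 1 + j1000 → |·| ≈ 1000, ∠ ≈ 89.94°
pole (1 + j10000·0.05) = 1 + j500 → |·| ≈ 500, ∠ ≈ 89.89°
|T| = 1000 · 100 · 10.05 / (1000 · 500) ≈ 2.01
Gain = 20 log₁₀(2.01) ≈ 6.06 dB
∠T = (89.43° + 84.29°) − (89.94° + 89.89°) = -6.11°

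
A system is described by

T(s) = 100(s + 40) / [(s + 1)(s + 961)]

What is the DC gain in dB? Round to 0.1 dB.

12.4 dB

T(0) = 100·40 / (1·961) ≈ 4.1623
20 log₁₀(4.1623) ≈ 12.39 dB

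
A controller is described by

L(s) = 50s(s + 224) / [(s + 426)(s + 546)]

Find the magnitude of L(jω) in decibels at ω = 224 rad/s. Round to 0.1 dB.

At s = jω = j224:
zero (s+224): 224 + j224 → |·| = √(224²+224²) = √100352 ≈ 316.78, ∠ = arctan(224/224) ≈ 45.00°
zero at origin: s = j224 → |·| = 224, ∠ = 90.00°
pole (s+426): 426 + j224 → |·| = √(426²+224²) = √231652 ≈ 481.3, ∠ = arctan(224/426) ≈ 27.74°
pole (s+546): 546 + j224 → |·| = √(546²+224²) = √348292 ≈ 590.16, ∠ = arctan(224/546) ≈ 22.31°
|L| = 50 · 70959 / 2.8404e+05 ≈ 12.491
Gain = 20 log₁₀(12.491) ≈ 21.93 dB

21.9 dB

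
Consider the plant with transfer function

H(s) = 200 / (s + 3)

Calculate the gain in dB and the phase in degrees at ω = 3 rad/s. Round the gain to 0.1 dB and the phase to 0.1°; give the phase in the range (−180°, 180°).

At s = jω = j3:
pole (s+3): 3 + j3 → |·| = √(3²+3²) = √18 ≈ 4.2426, ∠ = arctan(3/3) ≈ 45.00°
|H| = 200 / 4.2426 ≈ 47.141
Gain = 20 log₁₀(47.141) ≈ 33.47 dB
∠H = 0.00° − 45.00° = -45.00°

33.5 dB, -45.0°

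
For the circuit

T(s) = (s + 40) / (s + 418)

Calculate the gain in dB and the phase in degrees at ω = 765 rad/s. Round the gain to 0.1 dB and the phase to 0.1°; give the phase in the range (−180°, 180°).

-1.1 dB, 25.7°

At s = jω = j765:
zero (s+40): 40 + j765 → |·| = √(40²+765²) = √586825 ≈ 766.05, ∠ = arctan(765/40) ≈ 87.01°
pole (s+418): 418 + j765 → |·| = √(418²+765²) = √759949 ≈ 871.75, ∠ = arctan(765/418) ≈ 61.35°
|T| = 1 · 766.05 / 871.75 ≈ 0.87875
Gain = 20 log₁₀(0.87875) ≈ -1.12 dB
∠T = 87.01° − 61.35° = 25.66°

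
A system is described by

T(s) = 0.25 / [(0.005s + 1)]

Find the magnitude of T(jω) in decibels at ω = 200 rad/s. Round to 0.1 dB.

-15.1 dB

At ω = 200 rad/s:
pole (1 + j200·0.005) = 1 + j1 → |·| ≈ 1.4142, ∠ ≈ 45.00°
|T| = 0.25 · 1 / (1.4142) ≈ 0.17678
Gain = 20 log₁₀(0.17678) ≈ -15.05 dB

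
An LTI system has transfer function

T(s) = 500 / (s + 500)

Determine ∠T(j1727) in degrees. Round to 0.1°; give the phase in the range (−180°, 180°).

At s = jω = j1727:
pole (s+500): 500 + j1727 → |·| = √(500²+1727²) = √3232529 ≈ 1797.9, ∠ = arctan(1727/500) ≈ 73.85°
∠T = 0.00° − 73.85° = -73.85°

-73.9°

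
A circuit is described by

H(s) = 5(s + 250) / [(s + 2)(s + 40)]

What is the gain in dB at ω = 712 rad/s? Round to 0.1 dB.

At s = jω = j712:
zero (s+250): 250 + j712 → |·| = √(250²+712²) = √569444 ≈ 754.62, ∠ = arctan(712/250) ≈ 70.65°
pole (s+2): 2 + j712 → |·| = √(2²+712²) = √506948 ≈ 712, ∠ = arctan(712/2) ≈ 89.84°
pole (s+40): 40 + j712 → |·| = √(40²+712²) = √508544 ≈ 713.12, ∠ = arctan(712/40) ≈ 86.78°
|H| = 5 · 754.62 / 5.0774e+05 ≈ 0.0074312
Gain = 20 log₁₀(0.0074312) ≈ -42.58 dB

-42.6 dB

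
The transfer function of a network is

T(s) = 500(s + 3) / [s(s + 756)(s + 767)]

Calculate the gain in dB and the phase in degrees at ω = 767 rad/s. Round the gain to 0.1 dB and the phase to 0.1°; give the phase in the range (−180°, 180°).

-67.4 dB, -90.6°

At s = jω = j767:
zero (s+3): 3 + j767 → |·| = √(3²+767²) = √588298 ≈ 767.01, ∠ = arctan(767/3) ≈ 89.78°
pole (s+756): 756 + j767 → |·| = √(756²+767²) = √1159825 ≈ 1077, ∠ = arctan(767/756) ≈ 45.41°
pole (s+767): 767 + j767 → |·| = √(767²+767²) = √1176578 ≈ 1084.7, ∠ = arctan(767/767) ≈ 45.00°
pole at origin: |s| = 767, ∠ = 90.00° (in denominator)
|T| = 500 · 767.01 / 8.9603e+08 ≈ 0.000428
Gain = 20 log₁₀(0.000428) ≈ -67.37 dB
∠T = 89.78° − 180.41° = -90.63°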